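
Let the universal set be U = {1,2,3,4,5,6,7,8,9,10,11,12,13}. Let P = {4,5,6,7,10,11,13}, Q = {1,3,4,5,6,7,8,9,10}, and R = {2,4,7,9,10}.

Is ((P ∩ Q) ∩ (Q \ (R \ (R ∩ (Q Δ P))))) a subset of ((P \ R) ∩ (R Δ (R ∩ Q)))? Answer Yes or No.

No

P ∩ Q = {4,5,6,7,10}
Q Δ P = {1,3,8,9,11,13}
R ∩ (Q Δ P) = {9}
R \ (R ∩ (Q Δ P)) = {2,4,7,10}
Q \ (R \ (R ∩ (Q Δ P))) = {1,3,5,6,8,9}
(P ∩ Q) ∩ (Q \ (R \ (R ∩ (Q Δ P)))) = {5,6}
P \ R = {5,6,11,13}
R ∩ Q = {4,7,9,10}
R Δ (R ∩ Q) = {2}
(P \ R) ∩ (R Δ (R ∩ Q)) = {}
5 ∈ (P ∩ Q) ∩ (Q \ (R \ (R ∩ (Q Δ P)))) but 5 ∉ (P \ R) ∩ (R Δ (R ∩ Q)), so the inclusion fails.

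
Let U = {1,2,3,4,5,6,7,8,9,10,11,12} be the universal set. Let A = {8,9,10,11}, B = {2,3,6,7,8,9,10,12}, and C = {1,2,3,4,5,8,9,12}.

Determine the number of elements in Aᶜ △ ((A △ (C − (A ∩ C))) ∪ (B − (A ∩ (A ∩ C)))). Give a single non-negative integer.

4

Aᶜ = {1,2,3,4,5,6,7,12}
A ∩ C = {8,9}
C − (A ∩ C) = {1,2,3,4,5,12}
A △ (C − (A ∩ C)) = {1,2,3,4,5,8,9,10,11,12}
A ∩ (A ∩ C) = {8,9}
B − (A ∩ (A ∩ C)) = {2,3,6,7,10,12}
(A △ (C − (A ∩ C))) ∪ (B − (A ∩ (A ∩ C))) = {1,2,3,4,5,6,7,8,9,10,11,12}
Aᶜ △ ((A △ (C − (A ∩ C))) ∪ (B − (A ∩ (A ∩ C)))) = {8,9,10,11}
|Aᶜ △ ((A △ (C − (A ∩ C))) ∪ (B − (A ∩ (A ∩ C))))| = 4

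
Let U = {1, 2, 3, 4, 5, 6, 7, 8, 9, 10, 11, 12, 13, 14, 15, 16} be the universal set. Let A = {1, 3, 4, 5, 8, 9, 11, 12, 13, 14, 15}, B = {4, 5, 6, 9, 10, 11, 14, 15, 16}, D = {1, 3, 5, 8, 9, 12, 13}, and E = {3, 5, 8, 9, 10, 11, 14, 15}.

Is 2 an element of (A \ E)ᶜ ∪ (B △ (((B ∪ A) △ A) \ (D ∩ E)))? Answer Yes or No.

Yes

2 ∉ A and 2 ∉ E, so 2 ∉ A \ E
2 ∈ (A \ E)ᶜ since 2 ∉ (A \ E)
2 ∉ B and 2 ∉ A, so 2 ∉ B ∪ A
2 ∉ (B ∪ A) and 2 ∉ A, so 2 ∉ (B ∪ A) △ A
2 ∉ D and 2 ∉ E, so 2 ∉ D ∩ E
2 ∉ ((B ∪ A) △ A) and 2 ∉ (D ∩ E), so 2 ∉ ((B ∪ A) △ A) \ (D ∩ E)
2 ∉ B and 2 ∉ (((B ∪ A) △ A) \ (D ∩ E)), so 2 ∉ B △ (((B ∪ A) △ A) \ (D ∩ E))
2 ∈ (A \ E)ᶜ and 2 ∉ (B △ (((B ∪ A) △ A) \ (D ∩ E))), so 2 ∈ (A \ E)ᶜ ∪ (B △ (((B ∪ A) △ A) \ (D ∩ E)))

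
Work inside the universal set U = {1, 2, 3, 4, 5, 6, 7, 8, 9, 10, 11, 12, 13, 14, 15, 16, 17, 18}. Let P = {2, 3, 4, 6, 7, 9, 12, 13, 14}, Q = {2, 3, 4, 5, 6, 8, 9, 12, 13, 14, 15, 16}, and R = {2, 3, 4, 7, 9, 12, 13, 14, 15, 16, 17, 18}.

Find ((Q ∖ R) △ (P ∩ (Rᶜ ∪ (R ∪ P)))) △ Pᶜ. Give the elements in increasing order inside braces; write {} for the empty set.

Q ∖ R = {5, 6, 8}
Rᶜ = {1, 5, 6, 8, 10, 11}
R ∪ P = {2, 3, 4, 6, 7, 9, 12, 13, 14, 15, 16, 17, 18}
Rᶜ ∪ (R ∪ P) = {1, 2, 3, 4, 5, 6, 7, 8, 9, 10, 11, 12, 13, 14, 15, 16, 17, 18}
P ∩ (Rᶜ ∪ (R ∪ P)) = {2, 3, 4, 6, 7, 9, 12, 13, 14}
(Q ∖ R) △ (P ∩ (Rᶜ ∪ (R ∪ P))) = {2, 3, 4, 5, 7, 8, 9, 12, 13, 14}
Pᶜ = {1, 5, 8, 10, 11, 15, 16, 17, 18}
((Q ∖ R) △ (P ∩ (Rᶜ ∪ (R ∪ P)))) △ Pᶜ = {1, 2, 3, 4, 7, 9, 10, 11, 12, 13, 14, 15, 16, 17, 18}

{1, 2, 3, 4, 7, 9, 10, 11, 12, 13, 14, 15, 16, 17, 18}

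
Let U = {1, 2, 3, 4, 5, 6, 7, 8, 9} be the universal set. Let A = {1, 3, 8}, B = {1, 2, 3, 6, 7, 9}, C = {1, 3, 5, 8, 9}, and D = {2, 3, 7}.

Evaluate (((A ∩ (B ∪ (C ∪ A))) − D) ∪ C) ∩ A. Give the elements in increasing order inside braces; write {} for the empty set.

C ∪ A = {1, 3, 5, 8, 9}
B ∪ (C ∪ A) = {1, 2, 3, 5, 6, 7, 8, 9}
A ∩ (B ∪ (C ∪ A)) = {1, 3, 8}
(A ∩ (B ∪ (C ∪ A))) − D = {1, 8}
((A ∩ (B ∪ (C ∪ A))) − D) ∪ C = {1, 3, 5, 8, 9}
(((A ∩ (B ∪ (C ∪ A))) − D) ∪ C) ∩ A = {1, 3, 8}

{1, 3, 8}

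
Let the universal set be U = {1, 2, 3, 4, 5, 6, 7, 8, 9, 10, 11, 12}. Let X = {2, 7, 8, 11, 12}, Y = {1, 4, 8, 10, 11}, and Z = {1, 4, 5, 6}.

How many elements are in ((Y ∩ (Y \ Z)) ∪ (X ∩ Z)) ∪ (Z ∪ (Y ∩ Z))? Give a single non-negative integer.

7

Y \ Z = {8, 10, 11}
Y ∩ (Y \ Z) = {8, 10, 11}
X ∩ Z = {}
(Y ∩ (Y \ Z)) ∪ (X ∩ Z) = {8, 10, 11}
Y ∩ Z = {1, 4}
Z ∪ (Y ∩ Z) = {1, 4, 5, 6}
((Y ∩ (Y \ Z)) ∪ (X ∩ Z)) ∪ (Z ∪ (Y ∩ Z)) = {1, 4, 5, 6, 8, 10, 11}
|((Y ∩ (Y \ Z)) ∪ (X ∩ Z)) ∪ (Z ∪ (Y ∩ Z))| = 7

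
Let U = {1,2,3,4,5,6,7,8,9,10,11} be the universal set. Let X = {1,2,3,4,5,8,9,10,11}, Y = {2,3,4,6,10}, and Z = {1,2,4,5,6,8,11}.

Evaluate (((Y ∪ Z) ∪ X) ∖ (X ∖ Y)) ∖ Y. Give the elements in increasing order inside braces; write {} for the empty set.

{}

Y ∪ Z = {1,2,3,4,5,6,8,10,11}
(Y ∪ Z) ∪ X = {1,2,3,4,5,6,8,9,10,11}
X ∖ Y = {1,5,8,9,11}
((Y ∪ Z) ∪ X) ∖ (X ∖ Y) = {2,3,4,6,10}
(((Y ∪ Z) ∪ X) ∖ (X ∖ Y)) ∖ Y = {}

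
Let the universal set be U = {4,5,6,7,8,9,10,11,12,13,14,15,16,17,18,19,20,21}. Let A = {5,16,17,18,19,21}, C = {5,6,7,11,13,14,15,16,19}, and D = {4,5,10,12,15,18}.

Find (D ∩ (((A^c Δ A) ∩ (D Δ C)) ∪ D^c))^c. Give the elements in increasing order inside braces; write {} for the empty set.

A^c = {4,6,7,8,9,10,11,12,13,14,15,20}
A^c Δ A = {4,5,6,7,8,9,10,11,12,13,14,15,16,17,18,19,20,21}
D Δ C = {4,6,7,10,11,12,13,14,16,18,19}
(A^c Δ A) ∩ (D Δ C) = {4,6,7,10,11,12,13,14,16,18,19}
D^c = {6,7,8,9,11,13,14,16,17,19,20,21}
((A^c Δ A) ∩ (D Δ C)) ∪ D^c = {4,6,7,8,9,10,11,12,13,14,16,17,18,19,20,21}
D ∩ (((A^c Δ A) ∩ (D Δ C)) ∪ D^c) = {4,10,12,18}
(D ∩ (((A^c Δ A) ∩ (D Δ C)) ∪ D^c))^c = {5,6,7,8,9,11,13,14,15,16,17,19,20,21}

{5,6,7,8,9,11,13,14,15,16,17,19,20,21}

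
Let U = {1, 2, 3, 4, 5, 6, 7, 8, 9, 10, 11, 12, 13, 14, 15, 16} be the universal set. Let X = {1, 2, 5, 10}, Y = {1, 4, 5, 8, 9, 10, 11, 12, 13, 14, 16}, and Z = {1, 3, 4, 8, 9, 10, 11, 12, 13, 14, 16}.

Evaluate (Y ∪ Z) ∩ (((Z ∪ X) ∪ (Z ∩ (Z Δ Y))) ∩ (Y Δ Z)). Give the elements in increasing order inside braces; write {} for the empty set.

Y ∪ Z = {1, 3, 4, 5, 8, 9, 10, 11, 12, 13, 14, 16}
Z ∪ X = {1, 2, 3, 4, 5, 8, 9, 10, 11, 12, 13, 14, 16}
Z Δ Y = {3, 5}
Z ∩ (Z Δ Y) = {3}
(Z ∪ X) ∪ (Z ∩ (Z Δ Y)) = {1, 2, 3, 4, 5, 8, 9, 10, 11, 12, 13, 14, 16}
Y Δ Z = {3, 5}
((Z ∪ X) ∪ (Z ∩ (Z Δ Y))) ∩ (Y Δ Z) = {3, 5}
(Y ∪ Z) ∩ (((Z ∪ X) ∪ (Z ∩ (Z Δ Y))) ∩ (Y Δ Z)) = {3, 5}

{3, 5}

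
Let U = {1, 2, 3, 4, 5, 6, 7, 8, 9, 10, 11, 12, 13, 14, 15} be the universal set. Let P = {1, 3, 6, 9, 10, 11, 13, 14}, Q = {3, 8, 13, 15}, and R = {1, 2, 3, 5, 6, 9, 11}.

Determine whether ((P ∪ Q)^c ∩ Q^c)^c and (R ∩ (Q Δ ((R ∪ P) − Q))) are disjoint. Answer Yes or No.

P ∪ Q = {1, 3, 6, 8, 9, 10, 11, 13, 14, 15}
(P ∪ Q)^c = {2, 4, 5, 7, 12}
Q^c = {1, 2, 4, 5, 6, 7, 9, 10, 11, 12, 14}
(P ∪ Q)^c ∩ Q^c = {2, 4, 5, 7, 12}
((P ∪ Q)^c ∩ Q^c)^c = {1, 3, 6, 8, 9, 10, 11, 13, 14, 15}
R ∪ P = {1, 2, 3, 5, 6, 9, 10, 11, 13, 14}
(R ∪ P) − Q = {1, 2, 5, 6, 9, 10, 11, 14}
Q Δ ((R ∪ P) − Q) = {1, 2, 3, 5, 6, 8, 9, 10, 11, 13, 14, 15}
R ∩ (Q Δ ((R ∪ P) − Q)) = {1, 2, 3, 5, 6, 9, 11}
1 lies in both, so they are not disjoint.

No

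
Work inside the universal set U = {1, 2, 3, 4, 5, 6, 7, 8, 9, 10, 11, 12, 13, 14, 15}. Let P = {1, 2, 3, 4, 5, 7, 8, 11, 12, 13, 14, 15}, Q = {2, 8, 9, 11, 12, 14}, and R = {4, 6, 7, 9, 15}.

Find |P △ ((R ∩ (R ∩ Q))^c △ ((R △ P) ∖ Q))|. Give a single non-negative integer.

5

R ∩ Q = {9}
R ∩ (R ∩ Q) = {9}
(R ∩ (R ∩ Q))^c = {1, 2, 3, 4, 5, 6, 7, 8, 10, 11, 12, 13, 14, 15}
R △ P = {1, 2, 3, 5, 6, 8, 9, 11, 12, 13, 14}
(R △ P) ∖ Q = {1, 3, 5, 6, 13}
(R ∩ (R ∩ Q))^c △ ((R △ P) ∖ Q) = {2, 4, 7, 8, 10, 11, 12, 14, 15}
P △ ((R ∩ (R ∩ Q))^c △ ((R △ P) ∖ Q)) = {1, 3, 5, 10, 13}
|P △ ((R ∩ (R ∩ Q))^c △ ((R △ P) ∖ Q))| = 5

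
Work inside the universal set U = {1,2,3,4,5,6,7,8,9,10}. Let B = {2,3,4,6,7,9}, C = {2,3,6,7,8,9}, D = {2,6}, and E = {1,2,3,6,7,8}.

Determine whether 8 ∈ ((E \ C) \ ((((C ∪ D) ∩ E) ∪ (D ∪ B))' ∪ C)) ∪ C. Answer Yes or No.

8 ∈ E and 8 ∈ C, so 8 ∉ E \ C
8 ∈ C and 8 ∉ D, so 8 ∈ C ∪ D
8 ∈ (C ∪ D) and 8 ∈ E, so 8 ∈ (C ∪ D) ∩ E
8 ∉ D and 8 ∉ B, so 8 ∉ D ∪ B
8 ∈ ((C ∪ D) ∩ E) and 8 ∉ (D ∪ B), so 8 ∈ ((C ∪ D) ∩ E) ∪ (D ∪ B)
8 ∉ (((C ∪ D) ∩ E) ∪ (D ∪ B))' since 8 ∈ (((C ∪ D) ∩ E) ∪ (D ∪ B))
8 ∉ (((C ∪ D) ∩ E) ∪ (D ∪ B))' and 8 ∈ C, so 8 ∈ (((C ∪ D) ∩ E) ∪ (D ∪ B))' ∪ C
8 ∉ (E \ C) and 8 ∈ ((((C ∪ D) ∩ E) ∪ (D ∪ B))' ∪ C), so 8 ∉ (E \ C) \ ((((C ∪ D) ∩ E) ∪ (D ∪ B))' ∪ C)
8 ∉ ((E \ C) \ ((((C ∪ D) ∩ E) ∪ (D ∪ B))' ∪ C)) and 8 ∈ C, so 8 ∈ ((E \ C) \ ((((C ∪ D) ∩ E) ∪ (D ∪ B))' ∪ C)) ∪ C

Yes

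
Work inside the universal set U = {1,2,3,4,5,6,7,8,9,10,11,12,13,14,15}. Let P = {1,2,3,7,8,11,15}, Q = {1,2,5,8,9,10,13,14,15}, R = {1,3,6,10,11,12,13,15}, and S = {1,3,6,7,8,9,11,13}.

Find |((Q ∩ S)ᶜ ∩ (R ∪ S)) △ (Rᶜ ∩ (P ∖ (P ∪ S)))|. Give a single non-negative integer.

Q ∩ S = {1,8,9,13}
(Q ∩ S)ᶜ = {2,3,4,5,6,7,10,11,12,14,15}
R ∪ S = {1,3,6,7,8,9,10,11,12,13,15}
(Q ∩ S)ᶜ ∩ (R ∪ S) = {3,6,7,10,11,12,15}
Rᶜ = {2,4,5,7,8,9,14}
P ∪ S = {1,2,3,6,7,8,9,11,13,15}
P ∖ (P ∪ S) = {}
Rᶜ ∩ (P ∖ (P ∪ S)) = {}
((Q ∩ S)ᶜ ∩ (R ∪ S)) △ (Rᶜ ∩ (P ∖ (P ∪ S))) = {3,6,7,10,11,12,15}
|((Q ∩ S)ᶜ ∩ (R ∪ S)) △ (Rᶜ ∩ (P ∖ (P ∪ S)))| = 7

7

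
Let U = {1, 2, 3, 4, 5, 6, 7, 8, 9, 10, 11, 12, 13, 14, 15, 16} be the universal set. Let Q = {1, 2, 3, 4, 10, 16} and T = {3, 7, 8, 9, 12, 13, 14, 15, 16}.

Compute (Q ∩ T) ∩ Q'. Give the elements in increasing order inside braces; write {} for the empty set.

Q ∩ T = {3, 16}
Q' = {5, 6, 7, 8, 9, 11, 12, 13, 14, 15}
(Q ∩ T) ∩ Q' = {}

{}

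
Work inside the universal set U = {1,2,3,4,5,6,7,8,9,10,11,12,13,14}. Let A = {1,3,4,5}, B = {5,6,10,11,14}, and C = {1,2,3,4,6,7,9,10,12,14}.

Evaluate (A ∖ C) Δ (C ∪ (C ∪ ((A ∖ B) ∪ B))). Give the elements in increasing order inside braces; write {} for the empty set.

{1,2,3,4,6,7,9,10,11,12,14}

A ∖ C = {5}
A ∖ B = {1,3,4}
(A ∖ B) ∪ B = {1,3,4,5,6,10,11,14}
C ∪ ((A ∖ B) ∪ B) = {1,2,3,4,5,6,7,9,10,11,12,14}
C ∪ (C ∪ ((A ∖ B) ∪ B)) = {1,2,3,4,5,6,7,9,10,11,12,14}
(A ∖ C) Δ (C ∪ (C ∪ ((A ∖ B) ∪ B))) = {1,2,3,4,6,7,9,10,11,12,14}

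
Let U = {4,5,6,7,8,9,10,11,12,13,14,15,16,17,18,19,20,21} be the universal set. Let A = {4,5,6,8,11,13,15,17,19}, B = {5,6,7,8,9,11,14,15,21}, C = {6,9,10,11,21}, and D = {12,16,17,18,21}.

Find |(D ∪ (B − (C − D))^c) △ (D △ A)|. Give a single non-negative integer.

C − D = {6,9,10,11}
B − (C − D) = {5,7,8,14,15,21}
(B − (C − D))^c = {4,6,9,10,11,12,13,16,17,18,19,20}
D ∪ (B − (C − D))^c = {4,6,9,10,11,12,13,16,17,18,19,20,21}
D △ A = {4,5,6,8,11,12,13,15,16,18,19,21}
(D ∪ (B − (C − D))^c) △ (D △ A) = {5,8,9,10,15,17,20}
|(D ∪ (B − (C − D))^c) △ (D △ A)| = 7

7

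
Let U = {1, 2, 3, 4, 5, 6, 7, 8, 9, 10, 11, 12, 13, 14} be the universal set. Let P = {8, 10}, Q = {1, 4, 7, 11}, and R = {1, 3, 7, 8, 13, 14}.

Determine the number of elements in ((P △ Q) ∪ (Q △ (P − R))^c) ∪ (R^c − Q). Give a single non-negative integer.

P △ Q = {1, 4, 7, 8, 10, 11}
P − R = {10}
Q △ (P − R) = {1, 4, 7, 10, 11}
(Q △ (P − R))^c = {2, 3, 5, 6, 8, 9, 12, 13, 14}
(P △ Q) ∪ (Q △ (P − R))^c = {1, 2, 3, 4, 5, 6, 7, 8, 9, 10, 11, 12, 13, 14}
R^c = {2, 4, 5, 6, 9, 10, 11, 12}
R^c − Q = {2, 5, 6, 9, 10, 12}
((P △ Q) ∪ (Q △ (P − R))^c) ∪ (R^c − Q) = {1, 2, 3, 4, 5, 6, 7, 8, 9, 10, 11, 12, 13, 14}
|((P △ Q) ∪ (Q △ (P − R))^c) ∪ (R^c − Q)| = 14

14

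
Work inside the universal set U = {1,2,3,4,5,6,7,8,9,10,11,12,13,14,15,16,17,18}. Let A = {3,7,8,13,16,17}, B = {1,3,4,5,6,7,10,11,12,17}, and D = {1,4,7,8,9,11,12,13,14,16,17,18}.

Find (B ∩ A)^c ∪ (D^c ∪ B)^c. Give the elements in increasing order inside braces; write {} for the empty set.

B ∩ A = {3,7,17}
(B ∩ A)^c = {1,2,4,5,6,8,9,10,11,12,13,14,15,16,18}
D^c = {2,3,5,6,10,15}
D^c ∪ B = {1,2,3,4,5,6,7,10,11,12,15,17}
(D^c ∪ B)^c = {8,9,13,14,16,18}
(B ∩ A)^c ∪ (D^c ∪ B)^c = {1,2,4,5,6,8,9,10,11,12,13,14,15,16,18}

{1,2,4,5,6,8,9,10,11,12,13,14,15,16,18}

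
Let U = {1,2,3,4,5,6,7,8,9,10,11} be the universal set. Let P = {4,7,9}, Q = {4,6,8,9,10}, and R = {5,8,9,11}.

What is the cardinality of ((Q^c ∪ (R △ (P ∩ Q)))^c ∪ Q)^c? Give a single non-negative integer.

6

Q^c = {1,2,3,5,7,11}
P ∩ Q = {4,9}
R △ (P ∩ Q) = {4,5,8,11}
Q^c ∪ (R △ (P ∩ Q)) = {1,2,3,4,5,7,8,11}
(Q^c ∪ (R △ (P ∩ Q)))^c = {6,9,10}
(Q^c ∪ (R △ (P ∩ Q)))^c ∪ Q = {4,6,8,9,10}
((Q^c ∪ (R △ (P ∩ Q)))^c ∪ Q)^c = {1,2,3,5,7,11}
|((Q^c ∪ (R △ (P ∩ Q)))^c ∪ Q)^c| = 6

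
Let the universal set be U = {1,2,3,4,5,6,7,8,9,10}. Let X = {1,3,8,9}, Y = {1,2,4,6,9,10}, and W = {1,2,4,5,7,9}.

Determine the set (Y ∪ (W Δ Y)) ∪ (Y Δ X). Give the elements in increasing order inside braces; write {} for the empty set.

W Δ Y = {5,6,7,10}
Y ∪ (W Δ Y) = {1,2,4,5,6,7,9,10}
Y Δ X = {2,3,4,6,8,10}
(Y ∪ (W Δ Y)) ∪ (Y Δ X) = {1,2,3,4,5,6,7,8,9,10}

{1,2,3,4,5,6,7,8,9,10}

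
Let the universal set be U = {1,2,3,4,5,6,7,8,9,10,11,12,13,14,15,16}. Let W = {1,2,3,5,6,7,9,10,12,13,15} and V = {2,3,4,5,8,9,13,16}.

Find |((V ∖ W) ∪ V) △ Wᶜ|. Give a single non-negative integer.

V ∖ W = {4,8,16}
(V ∖ W) ∪ V = {2,3,4,5,8,9,13,16}
Wᶜ = {4,8,11,14,16}
((V ∖ W) ∪ V) △ Wᶜ = {2,3,5,9,11,13,14}
|((V ∖ W) ∪ V) △ Wᶜ| = 7

7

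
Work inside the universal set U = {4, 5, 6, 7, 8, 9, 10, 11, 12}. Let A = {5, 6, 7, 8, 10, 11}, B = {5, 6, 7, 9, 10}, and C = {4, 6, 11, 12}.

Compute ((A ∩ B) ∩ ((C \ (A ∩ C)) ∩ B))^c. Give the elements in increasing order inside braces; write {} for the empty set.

A ∩ B = {5, 6, 7, 10}
A ∩ C = {6, 11}
C \ (A ∩ C) = {4, 12}
(C \ (A ∩ C)) ∩ B = {}
(A ∩ B) ∩ ((C \ (A ∩ C)) ∩ B) = {}
((A ∩ B) ∩ ((C \ (A ∩ C)) ∩ B))^c = {4, 5, 6, 7, 8, 9, 10, 11, 12}

{4, 5, 6, 7, 8, 9, 10, 11, 12}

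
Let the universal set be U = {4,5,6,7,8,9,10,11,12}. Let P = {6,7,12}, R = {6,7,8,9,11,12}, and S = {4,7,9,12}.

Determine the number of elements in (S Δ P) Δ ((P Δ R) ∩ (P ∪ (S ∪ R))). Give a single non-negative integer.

4

S Δ P = {4,6,9}
P Δ R = {8,9,11}
S ∪ R = {4,6,7,8,9,11,12}
P ∪ (S ∪ R) = {4,6,7,8,9,11,12}
(P Δ R) ∩ (P ∪ (S ∪ R)) = {8,9,11}
(S Δ P) Δ ((P Δ R) ∩ (P ∪ (S ∪ R))) = {4,6,8,11}
|(S Δ P) Δ ((P Δ R) ∩ (P ∪ (S ∪ R)))| = 4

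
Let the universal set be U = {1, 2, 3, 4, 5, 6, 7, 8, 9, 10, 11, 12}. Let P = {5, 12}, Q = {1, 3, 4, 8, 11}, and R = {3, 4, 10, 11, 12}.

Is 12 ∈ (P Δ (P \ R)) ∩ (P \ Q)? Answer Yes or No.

12 ∈ P and 12 ∈ R, so 12 ∉ P \ R
12 ∈ P and 12 ∉ (P \ R), so 12 ∈ P Δ (P \ R)
12 ∈ P and 12 ∉ Q, so 12 ∈ P \ Q
12 ∈ (P Δ (P \ R)) and 12 ∈ (P \ Q), so 12 ∈ (P Δ (P \ R)) ∩ (P \ Q)

Yes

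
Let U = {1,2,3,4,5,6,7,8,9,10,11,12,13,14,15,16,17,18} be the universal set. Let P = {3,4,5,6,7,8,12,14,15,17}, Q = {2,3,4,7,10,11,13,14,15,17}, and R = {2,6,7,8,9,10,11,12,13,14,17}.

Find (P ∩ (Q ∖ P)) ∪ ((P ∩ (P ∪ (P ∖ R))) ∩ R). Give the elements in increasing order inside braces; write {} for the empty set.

Q ∖ P = {2,10,11,13}
P ∩ (Q ∖ P) = {}
P ∖ R = {3,4,5,15}
P ∪ (P ∖ R) = {3,4,5,6,7,8,12,14,15,17}
P ∩ (P ∪ (P ∖ R)) = {3,4,5,6,7,8,12,14,15,17}
(P ∩ (P ∪ (P ∖ R))) ∩ R = {6,7,8,12,14,17}
(P ∩ (Q ∖ P)) ∪ ((P ∩ (P ∪ (P ∖ R))) ∩ R) = {6,7,8,12,14,17}

{6,7,8,12,14,17}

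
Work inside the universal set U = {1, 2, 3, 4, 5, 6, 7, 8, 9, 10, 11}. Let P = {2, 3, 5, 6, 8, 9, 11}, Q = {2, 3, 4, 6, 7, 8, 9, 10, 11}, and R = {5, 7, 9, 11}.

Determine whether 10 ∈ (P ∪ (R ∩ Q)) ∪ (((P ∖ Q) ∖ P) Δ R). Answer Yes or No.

No

10 ∉ R and 10 ∈ Q, so 10 ∉ R ∩ Q
10 ∉ P and 10 ∉ (R ∩ Q), so 10 ∉ P ∪ (R ∩ Q)
10 ∉ P and 10 ∈ Q, so 10 ∉ P ∖ Q
10 ∉ (P ∖ Q) and 10 ∉ P, so 10 ∉ (P ∖ Q) ∖ P
10 ∉ ((P ∖ Q) ∖ P) and 10 ∉ R, so 10 ∉ ((P ∖ Q) ∖ P) Δ R
10 ∉ (P ∪ (R ∩ Q)) and 10 ∉ (((P ∖ Q) ∖ P) Δ R), so 10 ∉ (P ∪ (R ∩ Q)) ∪ (((P ∖ Q) ∖ P) Δ R)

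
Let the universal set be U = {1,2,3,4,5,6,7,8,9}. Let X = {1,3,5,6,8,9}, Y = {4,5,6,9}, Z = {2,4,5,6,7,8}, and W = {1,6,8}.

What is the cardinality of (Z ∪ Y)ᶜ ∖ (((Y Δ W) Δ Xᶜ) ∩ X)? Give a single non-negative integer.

Z ∪ Y = {2,4,5,6,7,8,9}
(Z ∪ Y)ᶜ = {1,3}
Y Δ W = {1,4,5,8,9}
Xᶜ = {2,4,7}
(Y Δ W) Δ Xᶜ = {1,2,5,7,8,9}
((Y Δ W) Δ Xᶜ) ∩ X = {1,5,8,9}
(Z ∪ Y)ᶜ ∖ (((Y Δ W) Δ Xᶜ) ∩ X) = {3}
|(Z ∪ Y)ᶜ ∖ (((Y Δ W) Δ Xᶜ) ∩ X)| = 1

1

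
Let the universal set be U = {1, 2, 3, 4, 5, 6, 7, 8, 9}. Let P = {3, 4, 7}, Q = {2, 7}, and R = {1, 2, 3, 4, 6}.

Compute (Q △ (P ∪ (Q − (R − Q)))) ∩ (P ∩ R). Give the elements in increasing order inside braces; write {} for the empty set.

R − Q = {1, 3, 4, 6}
Q − (R − Q) = {2, 7}
P ∪ (Q − (R − Q)) = {2, 3, 4, 7}
Q △ (P ∪ (Q − (R − Q))) = {3, 4}
P ∩ R = {3, 4}
(Q △ (P ∪ (Q − (R − Q)))) ∩ (P ∩ R) = {3, 4}

{3, 4}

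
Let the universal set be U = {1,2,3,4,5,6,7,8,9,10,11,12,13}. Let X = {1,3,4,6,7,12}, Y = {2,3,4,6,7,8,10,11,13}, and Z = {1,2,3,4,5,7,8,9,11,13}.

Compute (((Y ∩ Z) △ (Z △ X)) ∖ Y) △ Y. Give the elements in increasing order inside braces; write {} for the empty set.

{2,3,4,5,6,7,8,9,10,11,12,13}

Y ∩ Z = {2,3,4,7,8,11,13}
Z △ X = {2,5,6,8,9,11,12,13}
(Y ∩ Z) △ (Z △ X) = {3,4,5,6,7,9,12}
((Y ∩ Z) △ (Z △ X)) ∖ Y = {5,9,12}
(((Y ∩ Z) △ (Z △ X)) ∖ Y) △ Y = {2,3,4,5,6,7,8,9,10,11,12,13}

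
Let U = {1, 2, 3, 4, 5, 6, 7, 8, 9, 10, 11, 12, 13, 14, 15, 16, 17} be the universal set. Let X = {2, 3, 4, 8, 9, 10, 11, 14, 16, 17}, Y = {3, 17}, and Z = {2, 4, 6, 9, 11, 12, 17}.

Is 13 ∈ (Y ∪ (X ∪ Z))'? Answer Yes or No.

13 ∉ X and 13 ∉ Z, so 13 ∉ X ∪ Z
13 ∉ Y and 13 ∉ (X ∪ Z), so 13 ∉ Y ∪ (X ∪ Z)
13 ∈ (Y ∪ (X ∪ Z))' since 13 ∉ (Y ∪ (X ∪ Z))

Yes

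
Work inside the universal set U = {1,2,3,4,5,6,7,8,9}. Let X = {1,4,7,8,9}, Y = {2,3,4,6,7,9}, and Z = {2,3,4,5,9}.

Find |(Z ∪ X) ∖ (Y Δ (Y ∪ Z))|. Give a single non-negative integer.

Z ∪ X = {1,2,3,4,5,7,8,9}
Y ∪ Z = {2,3,4,5,6,7,9}
Y Δ (Y ∪ Z) = {5}
(Z ∪ X) ∖ (Y Δ (Y ∪ Z)) = {1,2,3,4,7,8,9}
|(Z ∪ X) ∖ (Y Δ (Y ∪ Z))| = 7

7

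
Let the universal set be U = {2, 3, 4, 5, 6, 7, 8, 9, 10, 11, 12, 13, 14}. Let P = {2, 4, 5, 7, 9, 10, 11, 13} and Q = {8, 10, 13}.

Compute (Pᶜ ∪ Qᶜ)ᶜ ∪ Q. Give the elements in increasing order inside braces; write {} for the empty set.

{8, 10, 13}

Pᶜ = {3, 6, 8, 12, 14}
Qᶜ = {2, 3, 4, 5, 6, 7, 9, 11, 12, 14}
Pᶜ ∪ Qᶜ = {2, 3, 4, 5, 6, 7, 8, 9, 11, 12, 14}
(Pᶜ ∪ Qᶜ)ᶜ = {10, 13}
(Pᶜ ∪ Qᶜ)ᶜ ∪ Q = {8, 10, 13}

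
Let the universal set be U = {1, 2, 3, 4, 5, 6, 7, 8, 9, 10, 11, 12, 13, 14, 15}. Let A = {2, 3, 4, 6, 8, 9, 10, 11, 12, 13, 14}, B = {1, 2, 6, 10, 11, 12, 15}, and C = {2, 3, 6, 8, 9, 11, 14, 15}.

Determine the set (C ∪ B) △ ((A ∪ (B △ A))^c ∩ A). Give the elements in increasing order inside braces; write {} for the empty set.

{1, 2, 3, 6, 8, 9, 10, 11, 12, 14, 15}

C ∪ B = {1, 2, 3, 6, 8, 9, 10, 11, 12, 14, 15}
B △ A = {1, 3, 4, 8, 9, 13, 14, 15}
A ∪ (B △ A) = {1, 2, 3, 4, 6, 8, 9, 10, 11, 12, 13, 14, 15}
(A ∪ (B △ A))^c = {5, 7}
(A ∪ (B △ A))^c ∩ A = {}
(C ∪ B) △ ((A ∪ (B △ A))^c ∩ A) = {1, 2, 3, 6, 8, 9, 10, 11, 12, 14, 15}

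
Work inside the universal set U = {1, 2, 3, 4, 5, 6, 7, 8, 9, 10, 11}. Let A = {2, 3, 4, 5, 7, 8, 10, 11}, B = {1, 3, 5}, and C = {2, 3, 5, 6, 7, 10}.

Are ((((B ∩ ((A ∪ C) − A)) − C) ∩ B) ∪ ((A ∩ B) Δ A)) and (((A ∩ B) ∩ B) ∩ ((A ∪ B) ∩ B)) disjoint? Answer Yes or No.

A ∪ C = {2, 3, 4, 5, 6, 7, 8, 10, 11}
(A ∪ C) − A = {6}
B ∩ ((A ∪ C) − A) = {}
(B ∩ ((A ∪ C) − A)) − C = {}
((B ∩ ((A ∪ C) − A)) − C) ∩ B = {}
A ∩ B = {3, 5}
(A ∩ B) Δ A = {2, 4, 7, 8, 10, 11}
(((B ∩ ((A ∪ C) − A)) − C) ∩ B) ∪ ((A ∩ B) Δ A) = {2, 4, 7, 8, 10, 11}
(A ∩ B) ∩ B = {3, 5}
A ∪ B = {1, 2, 3, 4, 5, 7, 8, 10, 11}
(A ∪ B) ∩ B = {1, 3, 5}
((A ∩ B) ∩ B) ∩ ((A ∪ B) ∩ B) = {3, 5}
{2, 4, 7, 8, 10, 11} and {3, 5} share no elements.

Yes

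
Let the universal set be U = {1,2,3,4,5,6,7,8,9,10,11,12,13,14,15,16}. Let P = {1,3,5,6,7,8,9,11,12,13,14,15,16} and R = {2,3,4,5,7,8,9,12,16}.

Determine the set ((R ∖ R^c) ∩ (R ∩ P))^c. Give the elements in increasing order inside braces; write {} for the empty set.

{1,2,4,6,10,11,13,14,15}

R^c = {1,6,10,11,13,14,15}
R ∖ R^c = {2,3,4,5,7,8,9,12,16}
R ∩ P = {3,5,7,8,9,12,16}
(R ∖ R^c) ∩ (R ∩ P) = {3,5,7,8,9,12,16}
((R ∖ R^c) ∩ (R ∩ P))^c = {1,2,4,6,10,11,13,14,15}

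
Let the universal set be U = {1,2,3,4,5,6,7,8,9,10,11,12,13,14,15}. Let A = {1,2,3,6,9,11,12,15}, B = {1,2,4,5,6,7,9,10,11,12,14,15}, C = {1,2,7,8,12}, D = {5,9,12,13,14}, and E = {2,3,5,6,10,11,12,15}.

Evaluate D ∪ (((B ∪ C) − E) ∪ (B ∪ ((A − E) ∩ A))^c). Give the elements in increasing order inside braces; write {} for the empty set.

{1,3,4,5,7,8,9,12,13,14}

B ∪ C = {1,2,4,5,6,7,8,9,10,11,12,14,15}
(B ∪ C) − E = {1,4,7,8,9,14}
A − E = {1,9}
(A − E) ∩ A = {1,9}
B ∪ ((A − E) ∩ A) = {1,2,4,5,6,7,9,10,11,12,14,15}
(B ∪ ((A − E) ∩ A))^c = {3,8,13}
((B ∪ C) − E) ∪ (B ∪ ((A − E) ∩ A))^c = {1,3,4,7,8,9,13,14}
D ∪ (((B ∪ C) − E) ∪ (B ∪ ((A − E) ∩ A))^c) = {1,3,4,5,7,8,9,12,13,14}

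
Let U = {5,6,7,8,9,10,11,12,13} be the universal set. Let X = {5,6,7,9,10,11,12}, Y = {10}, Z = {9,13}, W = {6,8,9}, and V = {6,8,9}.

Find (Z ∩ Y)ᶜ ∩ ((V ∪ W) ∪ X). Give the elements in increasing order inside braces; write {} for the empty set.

{5,6,7,8,9,10,11,12}

Z ∩ Y = {}
(Z ∩ Y)ᶜ = {5,6,7,8,9,10,11,12,13}
V ∪ W = {6,8,9}
(V ∪ W) ∪ X = {5,6,7,8,9,10,11,12}
(Z ∩ Y)ᶜ ∩ ((V ∪ W) ∪ X) = {5,6,7,8,9,10,11,12}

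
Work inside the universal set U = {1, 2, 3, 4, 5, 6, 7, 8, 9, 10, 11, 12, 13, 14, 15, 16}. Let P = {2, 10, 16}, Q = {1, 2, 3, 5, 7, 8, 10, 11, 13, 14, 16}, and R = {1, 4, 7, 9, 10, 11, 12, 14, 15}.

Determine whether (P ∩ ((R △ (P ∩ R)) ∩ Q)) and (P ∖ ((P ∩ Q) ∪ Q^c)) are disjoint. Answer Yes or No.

Yes

P ∩ R = {10}
R △ (P ∩ R) = {1, 4, 7, 9, 11, 12, 14, 15}
(R △ (P ∩ R)) ∩ Q = {1, 7, 11, 14}
P ∩ ((R △ (P ∩ R)) ∩ Q) = {}
P ∩ Q = {2, 10, 16}
Q^c = {4, 6, 9, 12, 15}
(P ∩ Q) ∪ Q^c = {2, 4, 6, 9, 10, 12, 15, 16}
P ∖ ((P ∩ Q) ∪ Q^c) = {}
{} and {} share no elements.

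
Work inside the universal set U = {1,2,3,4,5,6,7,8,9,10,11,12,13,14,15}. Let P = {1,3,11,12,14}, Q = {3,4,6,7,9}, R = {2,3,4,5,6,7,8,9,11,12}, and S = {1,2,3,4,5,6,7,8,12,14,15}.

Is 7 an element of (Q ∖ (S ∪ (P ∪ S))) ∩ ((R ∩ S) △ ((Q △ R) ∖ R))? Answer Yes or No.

No

7 ∉ P and 7 ∈ S, so 7 ∈ P ∪ S
7 ∈ S and 7 ∈ (P ∪ S), so 7 ∈ S ∪ (P ∪ S)
7 ∈ Q and 7 ∈ (S ∪ (P ∪ S)), so 7 ∉ Q ∖ (S ∪ (P ∪ S))
7 ∈ R and 7 ∈ S, so 7 ∈ R ∩ S
7 ∈ Q and 7 ∈ R, so 7 ∉ Q △ R
7 ∉ (Q △ R) and 7 ∈ R, so 7 ∉ (Q △ R) ∖ R
7 ∈ (R ∩ S) and 7 ∉ ((Q △ R) ∖ R), so 7 ∈ (R ∩ S) △ ((Q △ R) ∖ R)
7 ∉ (Q ∖ (S ∪ (P ∪ S))) and 7 ∈ ((R ∩ S) △ ((Q △ R) ∖ R)), so 7 ∉ (Q ∖ (S ∪ (P ∪ S))) ∩ ((R ∩ S) △ ((Q △ R) ∖ R))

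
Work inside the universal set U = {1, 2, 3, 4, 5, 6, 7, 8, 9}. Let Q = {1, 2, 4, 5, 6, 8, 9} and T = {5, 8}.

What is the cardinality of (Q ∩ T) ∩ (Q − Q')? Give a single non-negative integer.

2

Q ∩ T = {5, 8}
Q' = {3, 7}
Q − Q' = {1, 2, 4, 5, 6, 8, 9}
(Q ∩ T) ∩ (Q − Q') = {5, 8}
|(Q ∩ T) ∩ (Q − Q')| = 2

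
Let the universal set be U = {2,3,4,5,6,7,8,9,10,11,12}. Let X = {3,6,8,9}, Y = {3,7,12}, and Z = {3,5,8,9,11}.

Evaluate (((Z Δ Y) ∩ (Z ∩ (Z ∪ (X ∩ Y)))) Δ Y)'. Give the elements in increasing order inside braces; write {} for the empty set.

{2,4,6,10}

Z Δ Y = {5,7,8,9,11,12}
X ∩ Y = {3}
Z ∪ (X ∩ Y) = {3,5,8,9,11}
Z ∩ (Z ∪ (X ∩ Y)) = {3,5,8,9,11}
(Z Δ Y) ∩ (Z ∩ (Z ∪ (X ∩ Y))) = {5,8,9,11}
((Z Δ Y) ∩ (Z ∩ (Z ∪ (X ∩ Y)))) Δ Y = {3,5,7,8,9,11,12}
(((Z Δ Y) ∩ (Z ∩ (Z ∪ (X ∩ Y)))) Δ Y)' = {2,4,6,10}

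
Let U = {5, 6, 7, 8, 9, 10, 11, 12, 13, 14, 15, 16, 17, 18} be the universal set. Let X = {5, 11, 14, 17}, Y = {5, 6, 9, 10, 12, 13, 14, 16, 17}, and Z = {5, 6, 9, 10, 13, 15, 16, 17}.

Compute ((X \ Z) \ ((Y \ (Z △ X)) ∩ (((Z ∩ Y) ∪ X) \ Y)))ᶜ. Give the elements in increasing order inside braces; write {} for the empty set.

{5, 6, 7, 8, 9, 10, 12, 13, 15, 16, 17, 18}

X \ Z = {11, 14}
Z △ X = {6, 9, 10, 11, 13, 14, 15, 16}
Y \ (Z △ X) = {5, 12, 17}
Z ∩ Y = {5, 6, 9, 10, 13, 16, 17}
(Z ∩ Y) ∪ X = {5, 6, 9, 10, 11, 13, 14, 16, 17}
((Z ∩ Y) ∪ X) \ Y = {11}
(Y \ (Z △ X)) ∩ (((Z ∩ Y) ∪ X) \ Y) = {}
(X \ Z) \ ((Y \ (Z △ X)) ∩ (((Z ∩ Y) ∪ X) \ Y)) = {11, 14}
((X \ Z) \ ((Y \ (Z △ X)) ∩ (((Z ∩ Y) ∪ X) \ Y)))ᶜ = {5, 6, 7, 8, 9, 10, 12, 13, 15, 16, 17, 18}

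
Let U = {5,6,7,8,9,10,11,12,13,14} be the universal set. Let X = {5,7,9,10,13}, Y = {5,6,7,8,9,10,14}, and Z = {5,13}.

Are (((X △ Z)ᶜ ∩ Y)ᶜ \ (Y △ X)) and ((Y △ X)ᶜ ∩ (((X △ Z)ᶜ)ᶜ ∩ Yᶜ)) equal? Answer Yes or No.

No

X △ Z = {7,9,10}
(X △ Z)ᶜ = {5,6,8,11,12,13,14}
(X △ Z)ᶜ ∩ Y = {5,6,8,14}
((X △ Z)ᶜ ∩ Y)ᶜ = {7,9,10,11,12,13}
Y △ X = {6,8,13,14}
((X △ Z)ᶜ ∩ Y)ᶜ \ (Y △ X) = {7,9,10,11,12}
(Y △ X)ᶜ = {5,7,9,10,11,12}
((X △ Z)ᶜ)ᶜ = {7,9,10}
Yᶜ = {11,12,13}
((X △ Z)ᶜ)ᶜ ∩ Yᶜ = {}
(Y △ X)ᶜ ∩ (((X △ Z)ᶜ)ᶜ ∩ Yᶜ) = {}
7 ∈ ((X △ Z)ᶜ ∩ Y)ᶜ \ (Y △ X) but 7 ∉ (Y △ X)ᶜ ∩ (((X △ Z)ᶜ)ᶜ ∩ Yᶜ), so they differ.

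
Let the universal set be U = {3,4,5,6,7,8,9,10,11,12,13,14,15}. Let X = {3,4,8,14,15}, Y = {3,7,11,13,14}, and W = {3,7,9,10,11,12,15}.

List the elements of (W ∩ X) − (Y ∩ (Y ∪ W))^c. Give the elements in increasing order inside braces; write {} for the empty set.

W ∩ X = {3,15}
Y ∪ W = {3,7,9,10,11,12,13,14,15}
Y ∩ (Y ∪ W) = {3,7,11,13,14}
(Y ∩ (Y ∪ W))^c = {4,5,6,8,9,10,12,15}
(W ∩ X) − (Y ∩ (Y ∪ W))^c = {3}

{3}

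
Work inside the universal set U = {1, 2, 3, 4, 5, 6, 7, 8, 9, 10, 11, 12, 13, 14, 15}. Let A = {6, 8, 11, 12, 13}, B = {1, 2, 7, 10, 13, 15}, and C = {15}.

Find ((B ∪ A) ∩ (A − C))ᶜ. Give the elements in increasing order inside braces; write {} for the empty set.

B ∪ A = {1, 2, 6, 7, 8, 10, 11, 12, 13, 15}
A − C = {6, 8, 11, 12, 13}
(B ∪ A) ∩ (A − C) = {6, 8, 11, 12, 13}
((B ∪ A) ∩ (A − C))ᶜ = {1, 2, 3, 4, 5, 7, 9, 10, 14, 15}

{1, 2, 3, 4, 5, 7, 9, 10, 14, 15}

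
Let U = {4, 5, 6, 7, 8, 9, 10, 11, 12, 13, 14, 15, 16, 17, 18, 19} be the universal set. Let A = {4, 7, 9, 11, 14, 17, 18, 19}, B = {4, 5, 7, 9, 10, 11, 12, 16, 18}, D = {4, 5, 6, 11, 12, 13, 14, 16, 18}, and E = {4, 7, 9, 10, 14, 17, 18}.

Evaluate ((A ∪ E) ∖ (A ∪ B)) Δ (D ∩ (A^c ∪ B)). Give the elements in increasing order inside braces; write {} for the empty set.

A ∪ E = {4, 7, 9, 10, 11, 14, 17, 18, 19}
A ∪ B = {4, 5, 7, 9, 10, 11, 12, 14, 16, 17, 18, 19}
(A ∪ E) ∖ (A ∪ B) = {}
A^c = {5, 6, 8, 10, 12, 13, 15, 16}
A^c ∪ B = {4, 5, 6, 7, 8, 9, 10, 11, 12, 13, 15, 16, 18}
D ∩ (A^c ∪ B) = {4, 5, 6, 11, 12, 13, 16, 18}
((A ∪ E) ∖ (A ∪ B)) Δ (D ∩ (A^c ∪ B)) = {4, 5, 6, 11, 12, 13, 16, 18}

{4, 5, 6, 11, 12, 13, 16, 18}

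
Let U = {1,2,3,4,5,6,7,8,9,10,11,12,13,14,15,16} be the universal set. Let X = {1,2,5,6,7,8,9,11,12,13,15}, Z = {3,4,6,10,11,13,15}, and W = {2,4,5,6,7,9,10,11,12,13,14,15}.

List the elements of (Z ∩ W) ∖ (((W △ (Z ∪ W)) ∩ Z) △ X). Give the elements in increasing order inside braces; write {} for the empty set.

Z ∩ W = {4,6,10,11,13,15}
Z ∪ W = {2,3,4,5,6,7,9,10,11,12,13,14,15}
W △ (Z ∪ W) = {3}
(W △ (Z ∪ W)) ∩ Z = {3}
((W △ (Z ∪ W)) ∩ Z) △ X = {1,2,3,5,6,7,8,9,11,12,13,15}
(Z ∩ W) ∖ (((W △ (Z ∪ W)) ∩ Z) △ X) = {4,10}

{4,10}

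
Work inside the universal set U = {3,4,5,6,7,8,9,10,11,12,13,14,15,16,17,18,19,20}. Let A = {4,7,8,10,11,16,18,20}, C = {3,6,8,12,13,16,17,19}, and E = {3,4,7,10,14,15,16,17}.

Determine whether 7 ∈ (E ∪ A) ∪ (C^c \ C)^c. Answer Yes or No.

Yes

7 ∈ E and 7 ∈ A, so 7 ∈ E ∪ A
7 ∉ C, so 7 ∈ C^c
7 ∈ C^c and 7 ∉ C, so 7 ∈ C^c \ C
7 ∉ (C^c \ C)^c since 7 ∈ (C^c \ C)
7 ∈ (E ∪ A) and 7 ∉ (C^c \ C)^c, so 7 ∈ (E ∪ A) ∪ (C^c \ C)^c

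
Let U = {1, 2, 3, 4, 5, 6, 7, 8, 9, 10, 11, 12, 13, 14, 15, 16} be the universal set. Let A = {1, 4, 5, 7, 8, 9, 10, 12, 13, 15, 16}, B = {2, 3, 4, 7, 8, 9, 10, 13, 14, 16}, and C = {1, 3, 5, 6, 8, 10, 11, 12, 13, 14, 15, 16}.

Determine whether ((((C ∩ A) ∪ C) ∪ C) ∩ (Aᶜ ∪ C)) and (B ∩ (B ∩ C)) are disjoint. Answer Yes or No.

C ∩ A = {1, 5, 8, 10, 12, 13, 15, 16}
(C ∩ A) ∪ C = {1, 3, 5, 6, 8, 10, 11, 12, 13, 14, 15, 16}
((C ∩ A) ∪ C) ∪ C = {1, 3, 5, 6, 8, 10, 11, 12, 13, 14, 15, 16}
Aᶜ = {2, 3, 6, 11, 14}
Aᶜ ∪ C = {1, 2, 3, 5, 6, 8, 10, 11, 12, 13, 14, 15, 16}
(((C ∩ A) ∪ C) ∪ C) ∩ (Aᶜ ∪ C) = {1, 3, 5, 6, 8, 10, 11, 12, 13, 14, 15, 16}
B ∩ C = {3, 8, 10, 13, 14, 16}
B ∩ (B ∩ C) = {3, 8, 10, 13, 14, 16}
3 lies in both, so they are not disjoint.

No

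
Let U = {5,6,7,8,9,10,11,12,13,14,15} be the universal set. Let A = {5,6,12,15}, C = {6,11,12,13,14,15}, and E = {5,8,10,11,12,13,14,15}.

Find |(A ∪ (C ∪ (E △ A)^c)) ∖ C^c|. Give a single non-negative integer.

6

E △ A = {6,8,10,11,13,14}
(E △ A)^c = {5,7,9,12,15}
C ∪ (E △ A)^c = {5,6,7,9,11,12,13,14,15}
A ∪ (C ∪ (E △ A)^c) = {5,6,7,9,11,12,13,14,15}
C^c = {5,7,8,9,10}
(A ∪ (C ∪ (E △ A)^c)) ∖ C^c = {6,11,12,13,14,15}
|(A ∪ (C ∪ (E △ A)^c)) ∖ C^c| = 6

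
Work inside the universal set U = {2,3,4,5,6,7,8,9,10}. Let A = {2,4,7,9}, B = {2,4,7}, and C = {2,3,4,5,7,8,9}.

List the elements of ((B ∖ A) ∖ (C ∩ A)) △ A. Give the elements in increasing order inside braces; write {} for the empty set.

B ∖ A = {}
C ∩ A = {2,4,7,9}
(B ∖ A) ∖ (C ∩ A) = {}
((B ∖ A) ∖ (C ∩ A)) △ A = {2,4,7,9}

{2,4,7,9}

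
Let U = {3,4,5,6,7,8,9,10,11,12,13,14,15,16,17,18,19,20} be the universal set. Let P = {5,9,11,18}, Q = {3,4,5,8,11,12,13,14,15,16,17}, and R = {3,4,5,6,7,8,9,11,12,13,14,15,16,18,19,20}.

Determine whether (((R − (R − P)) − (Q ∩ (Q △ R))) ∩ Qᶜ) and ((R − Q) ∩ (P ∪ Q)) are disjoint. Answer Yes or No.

No

R − P = {3,4,6,7,8,12,13,14,15,16,19,20}
R − (R − P) = {5,9,11,18}
Q △ R = {6,7,9,17,18,19,20}
Q ∩ (Q △ R) = {17}
(R − (R − P)) − (Q ∩ (Q △ R)) = {5,9,11,18}
Qᶜ = {6,7,9,10,18,19,20}
((R − (R − P)) − (Q ∩ (Q △ R))) ∩ Qᶜ = {9,18}
R − Q = {6,7,9,18,19,20}
P ∪ Q = {3,4,5,8,9,11,12,13,14,15,16,17,18}
(R − Q) ∩ (P ∪ Q) = {9,18}
9 lies in both, so they are not disjoint.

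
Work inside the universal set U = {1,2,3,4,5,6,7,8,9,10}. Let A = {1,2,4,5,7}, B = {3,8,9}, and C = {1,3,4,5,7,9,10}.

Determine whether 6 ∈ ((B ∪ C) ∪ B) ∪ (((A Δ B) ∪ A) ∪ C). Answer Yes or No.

No

6 ∉ B and 6 ∉ C, so 6 ∉ B ∪ C
6 ∉ (B ∪ C) and 6 ∉ B, so 6 ∉ (B ∪ C) ∪ B
6 ∉ A and 6 ∉ B, so 6 ∉ A Δ B
6 ∉ (A Δ B) and 6 ∉ A, so 6 ∉ (A Δ B) ∪ A
6 ∉ ((A Δ B) ∪ A) and 6 ∉ C, so 6 ∉ ((A Δ B) ∪ A) ∪ C
6 ∉ ((B ∪ C) ∪ B) and 6 ∉ (((A Δ B) ∪ A) ∪ C), so 6 ∉ ((B ∪ C) ∪ B) ∪ (((A Δ B) ∪ A) ∪ C)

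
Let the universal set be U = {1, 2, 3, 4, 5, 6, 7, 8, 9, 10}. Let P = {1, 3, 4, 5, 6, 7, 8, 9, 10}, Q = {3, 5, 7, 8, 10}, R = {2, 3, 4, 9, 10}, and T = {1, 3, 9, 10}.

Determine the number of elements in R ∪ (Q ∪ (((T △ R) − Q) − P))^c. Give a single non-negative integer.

7

T △ R = {1, 2, 4}
(T △ R) − Q = {1, 2, 4}
((T △ R) − Q) − P = {2}
Q ∪ (((T △ R) − Q) − P) = {2, 3, 5, 7, 8, 10}
(Q ∪ (((T △ R) − Q) − P))^c = {1, 4, 6, 9}
R ∪ (Q ∪ (((T △ R) − Q) − P))^c = {1, 2, 3, 4, 6, 9, 10}
|R ∪ (Q ∪ (((T △ R) − Q) − P))^c| = 7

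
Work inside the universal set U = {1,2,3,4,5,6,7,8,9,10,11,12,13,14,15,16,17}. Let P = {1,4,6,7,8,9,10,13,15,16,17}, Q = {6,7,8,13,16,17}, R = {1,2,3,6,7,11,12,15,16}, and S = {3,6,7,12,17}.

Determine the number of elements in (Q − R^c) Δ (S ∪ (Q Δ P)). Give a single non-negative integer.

9

R^c = {4,5,8,9,10,13,14,17}
Q − R^c = {6,7,16}
Q Δ P = {1,4,9,10,15}
S ∪ (Q Δ P) = {1,3,4,6,7,9,10,12,15,17}
(Q − R^c) Δ (S ∪ (Q Δ P)) = {1,3,4,9,10,12,15,16,17}
|(Q − R^c) Δ (S ∪ (Q Δ P))| = 9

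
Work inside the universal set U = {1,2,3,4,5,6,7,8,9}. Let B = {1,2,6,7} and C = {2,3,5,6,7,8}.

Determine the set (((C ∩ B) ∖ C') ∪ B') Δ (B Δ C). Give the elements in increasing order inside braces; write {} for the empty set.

C ∩ B = {2,6,7}
C' = {1,4,9}
(C ∩ B) ∖ C' = {2,6,7}
B' = {3,4,5,8,9}
((C ∩ B) ∖ C') ∪ B' = {2,3,4,5,6,7,8,9}
B Δ C = {1,3,5,8}
(((C ∩ B) ∖ C') ∪ B') Δ (B Δ C) = {1,2,4,6,7,9}

{1,2,4,6,7,9}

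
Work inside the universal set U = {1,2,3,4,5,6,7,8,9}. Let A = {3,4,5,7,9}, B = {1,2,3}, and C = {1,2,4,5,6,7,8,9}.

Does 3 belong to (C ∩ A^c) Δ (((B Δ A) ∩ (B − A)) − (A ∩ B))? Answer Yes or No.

No

3 ∈ A, so 3 ∉ A^c
3 ∉ C and 3 ∉ A^c, so 3 ∉ C ∩ A^c
3 ∈ B and 3 ∈ A, so 3 ∉ B Δ A
3 ∈ B and 3 ∈ A, so 3 ∉ B − A
3 ∉ (B Δ A) and 3 ∉ (B − A), so 3 ∉ (B Δ A) ∩ (B − A)
3 ∈ A and 3 ∈ B, so 3 ∈ A ∩ B
3 ∉ ((B Δ A) ∩ (B − A)) and 3 ∈ (A ∩ B), so 3 ∉ ((B Δ A) ∩ (B − A)) − (A ∩ B)
3 ∉ (C ∩ A^c) and 3 ∉ (((B Δ A) ∩ (B − A)) − (A ∩ B)), so 3 ∉ (C ∩ A^c) Δ (((B Δ A) ∩ (B − A)) − (A ∩ B))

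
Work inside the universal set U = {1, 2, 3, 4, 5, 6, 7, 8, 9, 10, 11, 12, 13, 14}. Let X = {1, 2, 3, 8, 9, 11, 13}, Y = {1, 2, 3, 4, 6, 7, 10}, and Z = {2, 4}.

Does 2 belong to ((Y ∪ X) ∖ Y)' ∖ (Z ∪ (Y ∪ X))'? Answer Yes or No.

2 ∈ Y and 2 ∈ X, so 2 ∈ Y ∪ X
2 ∈ (Y ∪ X) and 2 ∈ Y, so 2 ∉ (Y ∪ X) ∖ Y
2 ∈ ((Y ∪ X) ∖ Y)' since 2 ∉ ((Y ∪ X) ∖ Y)
2 ∈ Y and 2 ∈ X, so 2 ∈ Y ∪ X
2 ∈ Z and 2 ∈ (Y ∪ X), so 2 ∈ Z ∪ (Y ∪ X)
2 ∉ (Z ∪ (Y ∪ X))' since 2 ∈ (Z ∪ (Y ∪ X))
2 ∈ ((Y ∪ X) ∖ Y)' and 2 ∉ (Z ∪ (Y ∪ X))', so 2 ∈ ((Y ∪ X) ∖ Y)' ∖ (Z ∪ (Y ∪ X))'

Yes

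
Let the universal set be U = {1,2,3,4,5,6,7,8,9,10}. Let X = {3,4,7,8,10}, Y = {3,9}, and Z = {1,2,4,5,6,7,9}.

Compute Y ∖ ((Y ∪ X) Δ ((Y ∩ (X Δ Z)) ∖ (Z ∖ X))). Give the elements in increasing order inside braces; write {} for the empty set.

{3}

Y ∪ X = {3,4,7,8,9,10}
X Δ Z = {1,2,3,5,6,8,9,10}
Y ∩ (X Δ Z) = {3,9}
Z ∖ X = {1,2,5,6,9}
(Y ∩ (X Δ Z)) ∖ (Z ∖ X) = {3}
(Y ∪ X) Δ ((Y ∩ (X Δ Z)) ∖ (Z ∖ X)) = {4,7,8,9,10}
Y ∖ ((Y ∪ X) Δ ((Y ∩ (X Δ Z)) ∖ (Z ∖ X))) = {3}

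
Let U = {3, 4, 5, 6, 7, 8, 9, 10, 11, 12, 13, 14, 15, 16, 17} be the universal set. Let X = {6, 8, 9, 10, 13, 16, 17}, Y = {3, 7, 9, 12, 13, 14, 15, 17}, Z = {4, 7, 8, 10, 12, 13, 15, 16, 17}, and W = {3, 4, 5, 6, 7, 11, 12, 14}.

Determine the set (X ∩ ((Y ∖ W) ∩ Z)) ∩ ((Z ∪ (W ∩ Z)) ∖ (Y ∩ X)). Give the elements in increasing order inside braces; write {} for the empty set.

Y ∖ W = {9, 13, 15, 17}
(Y ∖ W) ∩ Z = {13, 15, 17}
X ∩ ((Y ∖ W) ∩ Z) = {13, 17}
W ∩ Z = {4, 7, 12}
Z ∪ (W ∩ Z) = {4, 7, 8, 10, 12, 13, 15, 16, 17}
Y ∩ X = {9, 13, 17}
(Z ∪ (W ∩ Z)) ∖ (Y ∩ X) = {4, 7, 8, 10, 12, 15, 16}
(X ∩ ((Y ∖ W) ∩ Z)) ∩ ((Z ∪ (W ∩ Z)) ∖ (Y ∩ X)) = {}

{}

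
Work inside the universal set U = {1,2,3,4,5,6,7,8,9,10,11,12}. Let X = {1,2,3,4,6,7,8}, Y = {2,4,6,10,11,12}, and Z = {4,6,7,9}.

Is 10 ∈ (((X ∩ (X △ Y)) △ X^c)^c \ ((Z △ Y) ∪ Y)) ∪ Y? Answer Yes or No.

10 ∉ X and 10 ∈ Y, so 10 ∈ X △ Y
10 ∉ X and 10 ∈ (X △ Y), so 10 ∉ X ∩ (X △ Y)
10 ∉ X, so 10 ∈ X^c
10 ∉ (X ∩ (X △ Y)) and 10 ∈ X^c, so 10 ∈ (X ∩ (X △ Y)) △ X^c
10 ∉ ((X ∩ (X △ Y)) △ X^c)^c since 10 ∈ ((X ∩ (X △ Y)) △ X^c)
10 ∉ Z and 10 ∈ Y, so 10 ∈ Z △ Y
10 ∈ (Z △ Y) and 10 ∈ Y, so 10 ∈ (Z △ Y) ∪ Y
10 ∉ ((X ∩ (X △ Y)) △ X^c)^c and 10 ∈ ((Z △ Y) ∪ Y), so 10 ∉ ((X ∩ (X △ Y)) △ X^c)^c \ ((Z △ Y) ∪ Y)
10 ∉ (((X ∩ (X △ Y)) △ X^c)^c \ ((Z △ Y) ∪ Y)) and 10 ∈ Y, so 10 ∈ (((X ∩ (X △ Y)) △ X^c)^c \ ((Z △ Y) ∪ Y)) ∪ Y

Yes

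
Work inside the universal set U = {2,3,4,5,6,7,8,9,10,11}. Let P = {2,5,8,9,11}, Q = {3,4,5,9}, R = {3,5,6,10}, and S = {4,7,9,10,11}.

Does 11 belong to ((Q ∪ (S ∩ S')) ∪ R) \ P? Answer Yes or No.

No

11 ∈ S, so 11 ∉ S'
11 ∈ S and 11 ∉ S', so 11 ∉ S ∩ S'
11 ∉ Q and 11 ∉ (S ∩ S'), so 11 ∉ Q ∪ (S ∩ S')
11 ∉ (Q ∪ (S ∩ S')) and 11 ∉ R, so 11 ∉ (Q ∪ (S ∩ S')) ∪ R
11 ∉ ((Q ∪ (S ∩ S')) ∪ R) and 11 ∈ P, so 11 ∉ ((Q ∪ (S ∩ S')) ∪ R) \ P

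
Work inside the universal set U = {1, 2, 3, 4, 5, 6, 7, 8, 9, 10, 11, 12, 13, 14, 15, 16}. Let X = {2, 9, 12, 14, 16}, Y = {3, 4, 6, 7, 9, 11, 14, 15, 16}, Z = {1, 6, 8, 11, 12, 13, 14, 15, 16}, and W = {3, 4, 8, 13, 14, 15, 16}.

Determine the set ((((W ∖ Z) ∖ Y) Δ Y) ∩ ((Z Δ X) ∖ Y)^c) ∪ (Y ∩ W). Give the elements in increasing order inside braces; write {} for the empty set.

W ∖ Z = {3, 4}
(W ∖ Z) ∖ Y = {}
((W ∖ Z) ∖ Y) Δ Y = {3, 4, 6, 7, 9, 11, 14, 15, 16}
Z Δ X = {1, 2, 6, 8, 9, 11, 13, 15}
(Z Δ X) ∖ Y = {1, 2, 8, 13}
((Z Δ X) ∖ Y)^c = {3, 4, 5, 6, 7, 9, 10, 11, 12, 14, 15, 16}
(((W ∖ Z) ∖ Y) Δ Y) ∩ ((Z Δ X) ∖ Y)^c = {3, 4, 6, 7, 9, 11, 14, 15, 16}
Y ∩ W = {3, 4, 14, 15, 16}
((((W ∖ Z) ∖ Y) Δ Y) ∩ ((Z Δ X) ∖ Y)^c) ∪ (Y ∩ W) = {3, 4, 6, 7, 9, 11, 14, 15, 16}

{3, 4, 6, 7, 9, 11, 14, 15, 16}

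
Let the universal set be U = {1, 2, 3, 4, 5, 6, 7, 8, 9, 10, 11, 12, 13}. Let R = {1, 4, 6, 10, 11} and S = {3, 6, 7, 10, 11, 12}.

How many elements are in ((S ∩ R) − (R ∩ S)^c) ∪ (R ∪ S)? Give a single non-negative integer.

8

S ∩ R = {6, 10, 11}
R ∩ S = {6, 10, 11}
(R ∩ S)^c = {1, 2, 3, 4, 5, 7, 8, 9, 12, 13}
(S ∩ R) − (R ∩ S)^c = {6, 10, 11}
R ∪ S = {1, 3, 4, 6, 7, 10, 11, 12}
((S ∩ R) − (R ∩ S)^c) ∪ (R ∪ S) = {1, 3, 4, 6, 7, 10, 11, 12}
|((S ∩ R) − (R ∩ S)^c) ∪ (R ∪ S)| = 8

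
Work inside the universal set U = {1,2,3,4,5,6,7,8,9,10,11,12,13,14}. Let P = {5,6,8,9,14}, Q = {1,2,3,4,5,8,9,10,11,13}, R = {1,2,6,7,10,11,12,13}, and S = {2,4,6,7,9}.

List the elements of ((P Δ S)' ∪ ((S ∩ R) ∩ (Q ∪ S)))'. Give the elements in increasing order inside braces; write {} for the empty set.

{4,5,8,14}

P Δ S = {2,4,5,7,8,14}
(P Δ S)' = {1,3,6,9,10,11,12,13}
S ∩ R = {2,6,7}
Q ∪ S = {1,2,3,4,5,6,7,8,9,10,11,13}
(S ∩ R) ∩ (Q ∪ S) = {2,6,7}
(P Δ S)' ∪ ((S ∩ R) ∩ (Q ∪ S)) = {1,2,3,6,7,9,10,11,12,13}
((P Δ S)' ∪ ((S ∩ R) ∩ (Q ∪ S)))' = {4,5,8,14}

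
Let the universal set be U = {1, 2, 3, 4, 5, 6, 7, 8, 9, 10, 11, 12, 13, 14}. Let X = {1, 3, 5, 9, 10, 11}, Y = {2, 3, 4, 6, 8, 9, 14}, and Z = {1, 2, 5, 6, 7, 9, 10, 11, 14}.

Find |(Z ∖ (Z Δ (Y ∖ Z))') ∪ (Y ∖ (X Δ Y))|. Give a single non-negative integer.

Y ∖ Z = {3, 4, 8}
Z Δ (Y ∖ Z) = {1, 2, 3, 4, 5, 6, 7, 8, 9, 10, 11, 14}
(Z Δ (Y ∖ Z))' = {12, 13}
Z ∖ (Z Δ (Y ∖ Z))' = {1, 2, 5, 6, 7, 9, 10, 11, 14}
X Δ Y = {1, 2, 4, 5, 6, 8, 10, 11, 14}
Y ∖ (X Δ Y) = {3, 9}
(Z ∖ (Z Δ (Y ∖ Z))') ∪ (Y ∖ (X Δ Y)) = {1, 2, 3, 5, 6, 7, 9, 10, 11, 14}
|(Z ∖ (Z Δ (Y ∖ Z))') ∪ (Y ∖ (X Δ Y))| = 10

10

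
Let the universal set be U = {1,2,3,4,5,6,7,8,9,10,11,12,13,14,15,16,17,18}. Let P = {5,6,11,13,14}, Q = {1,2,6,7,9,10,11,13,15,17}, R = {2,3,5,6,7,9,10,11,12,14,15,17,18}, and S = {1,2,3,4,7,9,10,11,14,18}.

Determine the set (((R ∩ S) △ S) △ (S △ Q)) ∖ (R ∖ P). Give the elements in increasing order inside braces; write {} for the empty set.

R ∩ S = {2,3,7,9,10,11,14,18}
(R ∩ S) △ S = {1,4}
S △ Q = {3,4,6,13,14,15,17,18}
((R ∩ S) △ S) △ (S △ Q) = {1,3,6,13,14,15,17,18}
R ∖ P = {2,3,7,9,10,12,15,17,18}
(((R ∩ S) △ S) △ (S △ Q)) ∖ (R ∖ P) = {1,6,13,14}

{1,6,13,14}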